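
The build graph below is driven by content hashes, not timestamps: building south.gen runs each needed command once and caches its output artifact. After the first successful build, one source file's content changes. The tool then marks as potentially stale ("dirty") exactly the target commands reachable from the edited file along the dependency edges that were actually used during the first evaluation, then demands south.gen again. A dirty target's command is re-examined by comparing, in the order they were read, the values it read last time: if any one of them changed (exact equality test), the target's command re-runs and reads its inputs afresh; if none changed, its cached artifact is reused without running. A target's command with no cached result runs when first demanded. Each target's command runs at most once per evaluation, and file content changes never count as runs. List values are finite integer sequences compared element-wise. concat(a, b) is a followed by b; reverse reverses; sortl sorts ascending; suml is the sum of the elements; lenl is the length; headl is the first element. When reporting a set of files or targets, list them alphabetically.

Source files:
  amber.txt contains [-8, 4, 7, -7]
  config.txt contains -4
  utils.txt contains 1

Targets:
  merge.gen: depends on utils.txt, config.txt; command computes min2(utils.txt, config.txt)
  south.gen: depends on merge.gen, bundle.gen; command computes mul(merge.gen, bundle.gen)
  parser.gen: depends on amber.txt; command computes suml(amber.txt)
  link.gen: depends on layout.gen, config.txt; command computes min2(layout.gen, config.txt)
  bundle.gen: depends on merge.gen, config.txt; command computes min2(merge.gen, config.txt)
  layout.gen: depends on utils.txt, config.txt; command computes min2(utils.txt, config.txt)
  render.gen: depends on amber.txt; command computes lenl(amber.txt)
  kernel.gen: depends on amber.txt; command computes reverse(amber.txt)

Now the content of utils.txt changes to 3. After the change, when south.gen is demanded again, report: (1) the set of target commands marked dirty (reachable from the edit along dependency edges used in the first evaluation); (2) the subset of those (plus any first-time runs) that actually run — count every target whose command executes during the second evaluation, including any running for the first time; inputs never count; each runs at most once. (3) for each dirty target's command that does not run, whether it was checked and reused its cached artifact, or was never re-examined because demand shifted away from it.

Initial pass — values computed on the first demand:
  merge.gen = min2(1, -4) = -4
  bundle.gen = min2(-4, -4) = -4
  south.gen = mul(-4, -4) = 16

Second demand — change propagation:
  merge.gen: re-runs because utils.txt 1->3; new result -4 (unchanged).
  bundle.gen: re-examined; everything it read last time is the same (merge.gen unchanged, config.txt unchanged) — cache -4 kept, no run.
  south.gen: re-examined; everything it read last time is the same (merge.gen unchanged, bundle.gen unchanged) — cache 16 kept, no run.

The important point: merge.gen recomputes to an identical value, and the output ends up unchanged.

Dirty set: bundle.gen, merge.gen, south.gen.
Run set: merge.gen (1 run).
Re-examined without running (cache reused): bundle.gen, south.gen.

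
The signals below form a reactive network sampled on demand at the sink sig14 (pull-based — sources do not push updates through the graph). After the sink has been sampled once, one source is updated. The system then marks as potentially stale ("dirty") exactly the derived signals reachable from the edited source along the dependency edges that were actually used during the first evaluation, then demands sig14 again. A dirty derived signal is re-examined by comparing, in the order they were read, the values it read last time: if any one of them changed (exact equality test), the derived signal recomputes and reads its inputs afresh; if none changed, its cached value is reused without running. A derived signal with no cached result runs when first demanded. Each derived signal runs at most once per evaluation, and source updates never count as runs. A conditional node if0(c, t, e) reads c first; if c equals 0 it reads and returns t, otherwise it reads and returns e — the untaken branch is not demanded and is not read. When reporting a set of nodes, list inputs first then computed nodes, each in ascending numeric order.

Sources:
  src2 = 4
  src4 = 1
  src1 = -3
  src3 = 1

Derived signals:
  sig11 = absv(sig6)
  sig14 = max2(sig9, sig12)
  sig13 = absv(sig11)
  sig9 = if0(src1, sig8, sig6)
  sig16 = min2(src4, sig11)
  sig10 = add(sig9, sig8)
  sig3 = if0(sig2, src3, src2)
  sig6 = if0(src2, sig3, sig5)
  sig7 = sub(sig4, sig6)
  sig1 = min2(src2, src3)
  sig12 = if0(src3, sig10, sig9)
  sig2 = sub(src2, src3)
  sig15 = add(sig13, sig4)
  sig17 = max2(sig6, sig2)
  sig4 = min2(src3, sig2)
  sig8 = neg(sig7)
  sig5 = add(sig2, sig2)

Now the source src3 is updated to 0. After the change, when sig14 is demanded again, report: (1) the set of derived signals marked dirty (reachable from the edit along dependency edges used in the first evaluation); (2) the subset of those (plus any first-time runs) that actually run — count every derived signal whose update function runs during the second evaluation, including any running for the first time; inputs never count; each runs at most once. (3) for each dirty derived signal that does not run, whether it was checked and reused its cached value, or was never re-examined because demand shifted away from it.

Dirty set: sig2, sig5, sig6, sig9, sig12, sig14.
Run set: sig2, sig4, sig5, sig6, sig7, sig8, sig9, sig10, sig12, sig14 (10 run).
All dirty derived signals ended up running.
The important point: the flipped condition pulls in fresh nodes; sig4, sig7, sig8, sig10 run for the first time.

Initial pass — values computed on the first demand:
  sig2 = sub(4, 1) = 3
  sig5 = add(3, 3) = 6
  sig6 = if0(src2=4 -> else branch sig5) = 6
  sig9 = if0(src1=-3 -> else branch sig6) = 6
  sig12 = if0(src3=1 -> else branch sig9) = 6
  sig14 = max2(6, 6) = 6

Second demand — change propagation:
  sig2: re-runs because src3 1->0; new result 4.
  sig4: newly demanded (no cache) — executes and yields 0.
  sig5: re-runs because sig2 3->4; sig2 3->4; new result 8.
  sig6: re-runs because sig5 6->8; new result 8.
  sig7: newly demanded (no cache) — executes and yields -8.
  sig8: newly demanded (no cache) — executes and yields 8.
  sig9: re-runs because sig6 6->8; new result 8.
  sig10: newly demanded (no cache) — executes and yields 16.
  sig12: re-runs because src3 1->0; sig9 6->8; new result 16.
  sig14: re-runs because sig9 6->8; sig12 6->16; new result 16.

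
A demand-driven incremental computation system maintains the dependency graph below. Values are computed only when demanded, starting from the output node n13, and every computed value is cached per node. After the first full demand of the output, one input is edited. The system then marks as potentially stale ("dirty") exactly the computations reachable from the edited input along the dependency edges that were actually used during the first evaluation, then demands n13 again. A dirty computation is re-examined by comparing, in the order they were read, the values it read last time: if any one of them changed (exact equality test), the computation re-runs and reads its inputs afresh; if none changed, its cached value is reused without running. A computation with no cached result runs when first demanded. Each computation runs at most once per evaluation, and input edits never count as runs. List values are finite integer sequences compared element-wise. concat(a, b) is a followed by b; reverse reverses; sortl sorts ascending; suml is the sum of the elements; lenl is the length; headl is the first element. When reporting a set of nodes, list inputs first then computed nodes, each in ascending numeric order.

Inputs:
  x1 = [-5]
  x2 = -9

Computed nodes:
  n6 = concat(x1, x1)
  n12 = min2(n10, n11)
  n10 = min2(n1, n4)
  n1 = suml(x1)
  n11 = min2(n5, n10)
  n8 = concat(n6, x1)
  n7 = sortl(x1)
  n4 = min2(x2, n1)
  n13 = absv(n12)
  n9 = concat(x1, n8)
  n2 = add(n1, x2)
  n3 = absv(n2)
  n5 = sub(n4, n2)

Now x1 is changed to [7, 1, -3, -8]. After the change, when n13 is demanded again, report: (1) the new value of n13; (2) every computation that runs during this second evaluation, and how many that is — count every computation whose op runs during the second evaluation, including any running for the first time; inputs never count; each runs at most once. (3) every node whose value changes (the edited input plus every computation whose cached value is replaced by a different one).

First evaluation (everything demanded from the output):
  n1 = suml([-5]) = -5
  n2 = add(-5, -9) = -14
  n4 = min2(-9, -5) = -9
  n5 = sub(-9, -14) = 5
  n10 = min2(-5, -9) = -9
  n11 = min2(5, -9) = -9
  n12 = min2(-9, -9) = -9
  n13 = absv(-9) = 9

Propagation after the edit:
  n1: runs — x1 [-5]->[7, 1, -3, -8]; result -3.
  n2: runs — n1 -5->-3; result -12.
  n4: runs — n1 -5->-3; result -9 (same value as before).
  n5: runs — n2 -14->-12; result 3.
  n10: runs — n1 -5->-3; result -9 (same value as before).
  n11: runs — n5 5->3; result -9 (same value as before).
  n12: checked — values it read are unchanged (n10 unchanged, n11 unchanged); reused cached -9 without running.
  n13: checked — values it read are unchanged (n12 unchanged); reused cached 9 without running.

Key observation: the cutoff stops propagation at n12 — its inputs' values are unchanged, so it reuses its cache.

New value of n13: 9.
Computations that run: n1, n2, n4, n5, n10, n11 — 6 in total.
Values that change: x1, n1, n2, n5.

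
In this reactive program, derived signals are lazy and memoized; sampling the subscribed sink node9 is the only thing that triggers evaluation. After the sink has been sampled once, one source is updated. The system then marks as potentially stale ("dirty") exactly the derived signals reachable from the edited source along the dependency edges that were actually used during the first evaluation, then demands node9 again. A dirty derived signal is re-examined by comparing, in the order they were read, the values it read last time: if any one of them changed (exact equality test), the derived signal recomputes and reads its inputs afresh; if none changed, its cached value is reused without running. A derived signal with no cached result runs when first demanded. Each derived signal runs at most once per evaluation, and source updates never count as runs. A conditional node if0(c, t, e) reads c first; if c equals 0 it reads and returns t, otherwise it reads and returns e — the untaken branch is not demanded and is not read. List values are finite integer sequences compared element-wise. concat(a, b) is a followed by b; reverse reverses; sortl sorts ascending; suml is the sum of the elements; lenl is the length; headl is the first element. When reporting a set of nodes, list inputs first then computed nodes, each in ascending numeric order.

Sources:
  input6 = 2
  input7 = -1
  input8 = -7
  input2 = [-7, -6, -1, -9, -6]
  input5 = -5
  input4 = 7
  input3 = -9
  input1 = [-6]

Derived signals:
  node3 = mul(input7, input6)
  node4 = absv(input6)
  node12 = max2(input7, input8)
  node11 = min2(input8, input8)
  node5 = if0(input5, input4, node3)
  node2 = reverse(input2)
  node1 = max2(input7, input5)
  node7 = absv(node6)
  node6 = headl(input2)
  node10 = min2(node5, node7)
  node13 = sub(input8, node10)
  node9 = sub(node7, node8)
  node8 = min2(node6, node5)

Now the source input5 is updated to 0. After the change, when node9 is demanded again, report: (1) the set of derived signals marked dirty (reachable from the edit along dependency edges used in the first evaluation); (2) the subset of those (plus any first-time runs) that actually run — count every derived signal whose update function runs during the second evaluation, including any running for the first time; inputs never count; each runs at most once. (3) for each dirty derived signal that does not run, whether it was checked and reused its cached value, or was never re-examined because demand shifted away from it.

First demand of the output computes:
  node3 = mul(-1, 2) = -2
  node5 = if0(input5=-5 -> else branch node3) = -2
  node6 = headl([-7, -6, -1, -9, -6]) = -7
  node7 = absv(-7) = 7
  node8 = min2(-7, -2) = -7
  node9 = sub(7, -7) = 14

After the edit, cleaning proceeds:
  node5: a read changed (input5 -5->0) — executes, giving 7.
  node8: a read changed (node5 -2->7) — executes, giving -7 — identical to its old value.
  node9: dirty, but its reads are unchanged (node7 unchanged, node8 unchanged); cached 14 stands.

Note the absorption at node8: it re-runs yet its value is the same, leaving the output's value untouched.

The edit dirties: node5, node8, node9.
2 derived signals run: node5, node8.
Cache hits after checking: node9.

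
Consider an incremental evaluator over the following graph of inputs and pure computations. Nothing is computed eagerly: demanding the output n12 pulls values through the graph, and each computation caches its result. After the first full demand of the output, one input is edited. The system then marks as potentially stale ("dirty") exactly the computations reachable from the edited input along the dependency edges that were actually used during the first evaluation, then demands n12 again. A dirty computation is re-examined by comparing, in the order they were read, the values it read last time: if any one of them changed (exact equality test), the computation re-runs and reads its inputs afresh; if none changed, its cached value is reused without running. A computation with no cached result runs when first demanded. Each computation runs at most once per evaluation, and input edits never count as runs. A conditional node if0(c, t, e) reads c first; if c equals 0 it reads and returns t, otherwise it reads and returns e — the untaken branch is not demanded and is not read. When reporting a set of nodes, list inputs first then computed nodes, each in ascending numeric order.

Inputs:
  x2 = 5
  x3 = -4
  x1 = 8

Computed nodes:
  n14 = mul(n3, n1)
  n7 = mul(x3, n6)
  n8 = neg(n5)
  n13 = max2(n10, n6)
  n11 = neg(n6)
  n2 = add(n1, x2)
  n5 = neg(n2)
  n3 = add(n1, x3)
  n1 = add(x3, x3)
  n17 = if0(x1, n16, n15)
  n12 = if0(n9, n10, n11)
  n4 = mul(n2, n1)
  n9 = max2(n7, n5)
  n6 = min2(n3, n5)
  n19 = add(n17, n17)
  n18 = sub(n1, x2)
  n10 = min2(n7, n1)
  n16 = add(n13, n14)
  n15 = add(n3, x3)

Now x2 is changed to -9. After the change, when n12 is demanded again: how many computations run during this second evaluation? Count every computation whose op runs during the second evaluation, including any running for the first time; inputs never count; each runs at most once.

Run set: n2, n5, n6, n9 (4 run).
The important point: at n7 every value read last time is unchanged, so the dirty flag clears without a run.

Initial pass — values computed on the first demand:
  n1 = add(-4, -4) = -8
  n2 = add(-8, 5) = -3
  n3 = add(-8, -4) = -12
  n5 = neg(-3) = 3
  n6 = min2(-12, 3) = -12
  n7 = mul(-4, -12) = 48
  n9 = max2(48, 3) = 48
  n11 = neg(-12) = 12
  n12 = if0(n9=48 -> else branch n11) = 12

Second demand — change propagation:
  n2: re-runs because x2 5->-9; new result -17.
  n5: re-runs because n2 -3->-17; new result 17.
  n6: re-runs because n5 3->17; new result -12 (unchanged).
  n7: re-examined; everything it read last time is the same (x3 unchanged, n6 unchanged) — cache 48 kept, no run.
  n9: re-runs because n5 3->17; new result 48 (unchanged).
  n11: re-examined; everything it read last time is the same (n6 unchanged) — cache 12 kept, no run.
  n12: re-examined; everything it read last time is the same (n9 unchanged, n11 unchanged) — cache 12 kept, no run.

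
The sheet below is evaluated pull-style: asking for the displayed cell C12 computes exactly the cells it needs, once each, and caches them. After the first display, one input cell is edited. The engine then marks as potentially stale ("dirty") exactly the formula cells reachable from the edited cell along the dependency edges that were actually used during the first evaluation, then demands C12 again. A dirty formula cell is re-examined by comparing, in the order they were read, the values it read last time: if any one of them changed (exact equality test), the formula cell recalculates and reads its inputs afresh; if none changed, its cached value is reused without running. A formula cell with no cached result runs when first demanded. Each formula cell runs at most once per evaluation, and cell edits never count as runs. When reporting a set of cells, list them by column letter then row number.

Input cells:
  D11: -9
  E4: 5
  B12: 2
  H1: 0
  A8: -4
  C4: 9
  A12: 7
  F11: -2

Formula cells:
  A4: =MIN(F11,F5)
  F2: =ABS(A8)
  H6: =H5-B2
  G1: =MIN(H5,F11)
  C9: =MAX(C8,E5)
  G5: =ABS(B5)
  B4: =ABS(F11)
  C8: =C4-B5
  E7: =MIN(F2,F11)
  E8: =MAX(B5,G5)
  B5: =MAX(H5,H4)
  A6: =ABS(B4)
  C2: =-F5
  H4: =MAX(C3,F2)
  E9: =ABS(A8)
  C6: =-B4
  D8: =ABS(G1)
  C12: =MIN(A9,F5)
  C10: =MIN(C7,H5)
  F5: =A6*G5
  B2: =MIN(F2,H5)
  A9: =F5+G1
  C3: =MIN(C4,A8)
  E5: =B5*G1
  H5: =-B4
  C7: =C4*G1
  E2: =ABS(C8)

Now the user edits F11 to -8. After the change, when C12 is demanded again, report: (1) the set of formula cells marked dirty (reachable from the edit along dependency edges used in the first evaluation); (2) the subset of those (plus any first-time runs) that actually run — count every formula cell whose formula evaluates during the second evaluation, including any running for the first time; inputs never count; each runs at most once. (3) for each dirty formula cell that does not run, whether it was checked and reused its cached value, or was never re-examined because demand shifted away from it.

First demand of the output computes:
  B4 = ABS(-2) = 2
  A6 = ABS(2) = 2
  C3 = MIN(9, -4) = -4
  F2 = ABS(-4) = 4
  H4 = MAX(-4, 4) = 4
  H5 = -(2) = -2
  B5 = MAX(-2, 4) = 4
  G1 = MIN(-2, -2) = -2
  G5 = ABS(4) = 4
  F5 = 2 * 4 = 8
  A9 = 8 + -2 = 6
  C12 = MIN(6, 8) = 6

After the edit, cleaning proceeds:
  B4: a read changed (F11 -2->-8) — executes, giving 8.
  A6: a read changed (B4 2->8) — executes, giving 8.
  H5: a read changed (B4 2->8) — executes, giving -8.
  B5: a read changed (H5 -2->-8) — executes, giving 4 — identical to its old value.
  G1: a read changed (H5 -2->-8; F11 -2->-8) — executes, giving -8.
  G5: dirty, but its reads are unchanged (B5 unchanged); cached 4 stands.
  F5: a read changed (A6 2->8) — executes, giving 32.
  A9: a read changed (F5 8->32; G1 -2->-8) — executes, giving 24.
  C12: a read changed (A9 6->24; F5 8->32) — executes, giving 24.

Note where the cutoff bites: G5 is checked, finds nothing changed, and keeps its cache.

The edit dirties: A6, A9, B4, B5, C12, F5, G1, G5, H5.
8 formula cells run: A6, A9, B4, B5, C12, F5, G1, H5.
Cache hits after checking: G5.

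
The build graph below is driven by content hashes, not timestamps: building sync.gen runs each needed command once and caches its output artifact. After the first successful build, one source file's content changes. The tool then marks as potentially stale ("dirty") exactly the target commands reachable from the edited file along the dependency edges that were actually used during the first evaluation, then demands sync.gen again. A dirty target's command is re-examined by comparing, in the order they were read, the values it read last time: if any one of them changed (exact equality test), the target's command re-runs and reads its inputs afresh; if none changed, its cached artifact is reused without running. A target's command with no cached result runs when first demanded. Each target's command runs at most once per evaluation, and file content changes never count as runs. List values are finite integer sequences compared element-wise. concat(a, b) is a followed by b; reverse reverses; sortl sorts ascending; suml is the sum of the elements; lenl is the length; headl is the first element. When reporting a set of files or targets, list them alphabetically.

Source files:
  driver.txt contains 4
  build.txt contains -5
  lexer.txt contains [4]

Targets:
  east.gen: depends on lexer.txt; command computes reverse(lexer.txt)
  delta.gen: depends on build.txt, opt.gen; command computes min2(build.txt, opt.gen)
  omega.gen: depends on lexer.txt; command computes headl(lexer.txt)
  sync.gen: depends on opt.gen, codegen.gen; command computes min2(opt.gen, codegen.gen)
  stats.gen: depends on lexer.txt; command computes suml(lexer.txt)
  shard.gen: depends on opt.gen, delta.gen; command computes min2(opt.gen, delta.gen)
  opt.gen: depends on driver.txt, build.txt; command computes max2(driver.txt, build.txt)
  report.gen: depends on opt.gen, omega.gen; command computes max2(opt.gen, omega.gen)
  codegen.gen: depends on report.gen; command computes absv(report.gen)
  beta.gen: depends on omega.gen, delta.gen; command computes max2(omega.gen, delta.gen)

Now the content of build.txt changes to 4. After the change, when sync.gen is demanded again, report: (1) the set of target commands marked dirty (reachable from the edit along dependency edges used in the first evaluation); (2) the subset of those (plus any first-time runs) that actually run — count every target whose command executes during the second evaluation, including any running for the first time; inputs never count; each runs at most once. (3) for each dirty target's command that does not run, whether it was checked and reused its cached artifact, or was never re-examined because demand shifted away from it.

Initial pass — values computed on the first demand:
  omega.gen = headl([4]) = 4
  opt.gen = max2(4, -5) = 4
  report.gen = max2(4, 4) = 4
  codegen.gen = absv(4) = 4
  sync.gen = min2(4, 4) = 4

Second demand — change propagation:
  opt.gen: re-runs because build.txt -5->4; new result 4 (unchanged).
  report.gen: re-examined; everything it read last time is the same (opt.gen unchanged, omega.gen unchanged) — cache 4 kept, no run.
  codegen.gen: re-examined; everything it read last time is the same (report.gen unchanged) — cache 4 kept, no run.
  sync.gen: re-examined; everything it read last time is the same (opt.gen unchanged, codegen.gen unchanged) — cache 4 kept, no run.

The important point: opt.gen recomputes to an identical value, and the output ends up unchanged.

Dirty set: codegen.gen, opt.gen, report.gen, sync.gen.
Run set: opt.gen (1 run).
Re-examined without running (cache reused): codegen.gen, report.gen, sync.gen.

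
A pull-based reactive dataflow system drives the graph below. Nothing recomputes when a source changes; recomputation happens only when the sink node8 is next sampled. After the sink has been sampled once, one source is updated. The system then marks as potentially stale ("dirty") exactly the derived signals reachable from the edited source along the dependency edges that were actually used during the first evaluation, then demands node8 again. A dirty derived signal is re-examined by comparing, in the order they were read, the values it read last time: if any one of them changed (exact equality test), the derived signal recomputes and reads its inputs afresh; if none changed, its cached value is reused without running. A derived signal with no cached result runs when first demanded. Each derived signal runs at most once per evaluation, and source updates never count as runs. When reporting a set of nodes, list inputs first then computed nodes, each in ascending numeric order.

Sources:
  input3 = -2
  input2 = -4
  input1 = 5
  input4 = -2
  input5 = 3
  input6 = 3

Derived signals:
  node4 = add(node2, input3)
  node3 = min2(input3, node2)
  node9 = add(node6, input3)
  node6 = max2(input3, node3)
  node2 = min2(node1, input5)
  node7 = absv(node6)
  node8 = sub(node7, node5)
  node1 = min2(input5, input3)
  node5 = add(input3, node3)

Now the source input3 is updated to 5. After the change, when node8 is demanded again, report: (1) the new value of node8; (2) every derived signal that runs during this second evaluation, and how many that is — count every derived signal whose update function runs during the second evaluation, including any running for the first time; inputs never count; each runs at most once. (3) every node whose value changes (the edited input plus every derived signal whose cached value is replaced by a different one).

First evaluation (everything demanded from the output):
  node1 = min2(3, -2) = -2
  node2 = min2(-2, 3) = -2
  node3 = min2(-2, -2) = -2
  node5 = add(-2, -2) = -4
  node6 = max2(-2, -2) = -2
  node7 = absv(-2) = 2
  node8 = sub(2, -4) = 6

Propagation after the edit:
  node1: runs — input3 -2->5; result 3.
  node2: runs — node1 -2->3; result 3.
  node3: runs — input3 -2->5; node2 -2->3; result 3.
  node5: runs — input3 -2->5; node3 -2->3; result 8.
  node6: runs — input3 -2->5; node3 -2->3; result 5.
  node7: runs — node6 -2->5; result 5.
  node8: runs — node7 2->5; node5 -4->8; result -3.

New value of node8: -3.
Derived signals that run: node1, node2, node3, node5, node6, node7, node8 — 7 in total.
Values that change: input3, node1, node2, node3, node5, node6, node7, node8.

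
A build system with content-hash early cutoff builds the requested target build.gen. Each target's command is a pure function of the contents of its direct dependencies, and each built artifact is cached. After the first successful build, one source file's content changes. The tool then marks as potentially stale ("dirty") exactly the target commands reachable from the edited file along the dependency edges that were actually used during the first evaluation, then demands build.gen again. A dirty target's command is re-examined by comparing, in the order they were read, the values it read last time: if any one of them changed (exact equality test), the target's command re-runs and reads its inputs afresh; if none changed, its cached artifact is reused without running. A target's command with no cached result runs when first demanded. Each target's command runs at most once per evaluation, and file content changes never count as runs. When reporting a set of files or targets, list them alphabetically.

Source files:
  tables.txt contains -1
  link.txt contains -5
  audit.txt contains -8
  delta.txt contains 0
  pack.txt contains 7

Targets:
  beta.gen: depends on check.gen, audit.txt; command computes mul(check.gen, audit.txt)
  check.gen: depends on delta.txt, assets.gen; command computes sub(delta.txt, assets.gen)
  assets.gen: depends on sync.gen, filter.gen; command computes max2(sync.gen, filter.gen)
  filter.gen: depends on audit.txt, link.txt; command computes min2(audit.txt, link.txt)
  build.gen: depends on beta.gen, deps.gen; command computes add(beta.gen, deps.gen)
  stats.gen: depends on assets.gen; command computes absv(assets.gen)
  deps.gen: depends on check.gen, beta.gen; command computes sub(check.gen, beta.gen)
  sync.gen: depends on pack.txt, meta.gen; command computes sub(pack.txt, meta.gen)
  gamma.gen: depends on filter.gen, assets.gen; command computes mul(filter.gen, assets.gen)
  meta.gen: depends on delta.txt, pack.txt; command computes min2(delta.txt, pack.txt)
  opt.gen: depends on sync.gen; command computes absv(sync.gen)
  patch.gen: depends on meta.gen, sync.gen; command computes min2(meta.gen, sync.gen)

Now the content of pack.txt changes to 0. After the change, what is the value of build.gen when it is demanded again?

First evaluation (everything demanded from the output):
  filter.gen = min2(-8, -5) = -8
  meta.gen = min2(0, 7) = 0
  sync.gen = sub(7, 0) = 7
  assets.gen = max2(7, -8) = 7
  check.gen = sub(0, 7) = -7
  beta.gen = mul(-7, -8) = 56
  deps.gen = sub(-7, 56) = -63
  build.gen = add(56, -63) = -7

Propagation after the edit:
  meta.gen: runs — pack.txt 7->0; result 0 (same value as before).
  sync.gen: runs — pack.txt 7->0; result 0.
  assets.gen: runs — sync.gen 7->0; result 0.
  check.gen: runs — assets.gen 7->0; result 0.
  beta.gen: runs — check.gen -7->0; result 0.
  deps.gen: runs — check.gen -7->0; beta.gen 56->0; result 0.
  build.gen: runs — beta.gen 56->0; deps.gen -63->0; result 0.

New value of build.gen: 0.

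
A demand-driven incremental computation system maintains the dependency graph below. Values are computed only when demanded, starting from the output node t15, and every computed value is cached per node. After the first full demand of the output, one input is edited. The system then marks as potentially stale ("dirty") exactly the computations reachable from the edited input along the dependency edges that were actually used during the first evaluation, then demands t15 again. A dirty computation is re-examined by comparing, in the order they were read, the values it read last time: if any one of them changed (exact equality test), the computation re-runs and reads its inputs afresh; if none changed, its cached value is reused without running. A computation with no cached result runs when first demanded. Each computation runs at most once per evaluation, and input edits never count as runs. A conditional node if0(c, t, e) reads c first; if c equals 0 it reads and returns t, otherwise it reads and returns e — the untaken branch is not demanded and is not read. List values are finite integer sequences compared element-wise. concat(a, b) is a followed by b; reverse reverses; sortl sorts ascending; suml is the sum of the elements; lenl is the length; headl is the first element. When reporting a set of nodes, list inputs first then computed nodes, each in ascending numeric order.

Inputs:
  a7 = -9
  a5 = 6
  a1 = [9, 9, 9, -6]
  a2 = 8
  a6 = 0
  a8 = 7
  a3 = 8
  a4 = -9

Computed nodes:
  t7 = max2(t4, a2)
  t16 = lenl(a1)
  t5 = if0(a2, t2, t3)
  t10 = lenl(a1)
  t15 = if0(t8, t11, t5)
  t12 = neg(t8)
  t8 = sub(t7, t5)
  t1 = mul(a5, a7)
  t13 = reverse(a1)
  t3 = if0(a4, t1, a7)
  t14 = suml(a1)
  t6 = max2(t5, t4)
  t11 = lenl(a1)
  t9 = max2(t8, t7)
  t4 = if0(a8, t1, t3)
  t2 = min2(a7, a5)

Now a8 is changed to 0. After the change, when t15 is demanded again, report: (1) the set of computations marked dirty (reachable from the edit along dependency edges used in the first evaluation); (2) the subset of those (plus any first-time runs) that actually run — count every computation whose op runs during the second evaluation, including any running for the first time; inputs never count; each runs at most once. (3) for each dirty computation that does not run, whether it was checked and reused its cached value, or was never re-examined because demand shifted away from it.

Marked dirty: t4, t7, t8, t15.
Computations that run: t1, t4, t7 — 3 in total.
Checked but reused from cache: t8, t15.
Key observation: a condition flipped, so demand reaches new nodes — t1 runs for the first time.

First evaluation (everything demanded from the output):
  t3 = if0(a4=-9 -> else branch a7) = -9
  t4 = if0(a8=7 -> else branch t3) = -9
  t5 = if0(a2=8 -> else branch t3) = -9
  t7 = max2(-9, 8) = 8
  t8 = sub(8, -9) = 17
  t15 = if0(t8=17 -> else branch t5) = -9

Propagation after the edit:
  t1: demanded for the first time — runs, produces -54.
  t4: runs — a8 7->0; result -54.
  t7: runs — t4 -9->-54; result 8 (same value as before).
  t8: checked — values it read are unchanged (t7 unchanged, t5 unchanged); reused cached 17 without running.
  t15: checked — values it read are unchanged (t8 unchanged, t5 unchanged); reused cached -9 without running.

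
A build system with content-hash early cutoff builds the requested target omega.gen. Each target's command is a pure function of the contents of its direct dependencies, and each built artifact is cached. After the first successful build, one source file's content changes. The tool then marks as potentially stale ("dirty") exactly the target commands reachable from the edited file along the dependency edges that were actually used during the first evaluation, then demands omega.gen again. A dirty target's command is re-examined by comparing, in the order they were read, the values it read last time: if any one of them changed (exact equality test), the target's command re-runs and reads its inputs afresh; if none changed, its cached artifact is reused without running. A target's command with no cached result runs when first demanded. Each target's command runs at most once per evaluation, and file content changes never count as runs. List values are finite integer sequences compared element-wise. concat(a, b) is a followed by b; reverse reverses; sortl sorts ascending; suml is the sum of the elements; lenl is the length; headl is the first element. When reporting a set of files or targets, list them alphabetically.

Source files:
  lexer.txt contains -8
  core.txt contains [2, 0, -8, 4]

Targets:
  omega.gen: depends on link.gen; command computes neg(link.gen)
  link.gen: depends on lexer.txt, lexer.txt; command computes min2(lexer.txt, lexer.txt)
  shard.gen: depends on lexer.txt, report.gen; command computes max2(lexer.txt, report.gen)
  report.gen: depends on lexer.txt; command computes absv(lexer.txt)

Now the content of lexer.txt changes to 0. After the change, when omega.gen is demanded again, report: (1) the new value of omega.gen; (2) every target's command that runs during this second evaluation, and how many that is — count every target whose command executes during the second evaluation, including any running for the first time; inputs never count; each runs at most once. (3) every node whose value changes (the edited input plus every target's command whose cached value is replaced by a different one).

First evaluation (everything demanded from the output):
  link.gen = min2(-8, -8) = -8
  omega.gen = neg(-8) = 8

Propagation after the edit:
  link.gen: runs — lexer.txt -8->0; lexer.txt -8->0; result 0.
  omega.gen: runs — link.gen -8->0; result 0.

New value of omega.gen: 0.
Target commands that run: link.gen, omega.gen — 2 in total.
Values that change: lexer.txt, link.gen, omega.gen.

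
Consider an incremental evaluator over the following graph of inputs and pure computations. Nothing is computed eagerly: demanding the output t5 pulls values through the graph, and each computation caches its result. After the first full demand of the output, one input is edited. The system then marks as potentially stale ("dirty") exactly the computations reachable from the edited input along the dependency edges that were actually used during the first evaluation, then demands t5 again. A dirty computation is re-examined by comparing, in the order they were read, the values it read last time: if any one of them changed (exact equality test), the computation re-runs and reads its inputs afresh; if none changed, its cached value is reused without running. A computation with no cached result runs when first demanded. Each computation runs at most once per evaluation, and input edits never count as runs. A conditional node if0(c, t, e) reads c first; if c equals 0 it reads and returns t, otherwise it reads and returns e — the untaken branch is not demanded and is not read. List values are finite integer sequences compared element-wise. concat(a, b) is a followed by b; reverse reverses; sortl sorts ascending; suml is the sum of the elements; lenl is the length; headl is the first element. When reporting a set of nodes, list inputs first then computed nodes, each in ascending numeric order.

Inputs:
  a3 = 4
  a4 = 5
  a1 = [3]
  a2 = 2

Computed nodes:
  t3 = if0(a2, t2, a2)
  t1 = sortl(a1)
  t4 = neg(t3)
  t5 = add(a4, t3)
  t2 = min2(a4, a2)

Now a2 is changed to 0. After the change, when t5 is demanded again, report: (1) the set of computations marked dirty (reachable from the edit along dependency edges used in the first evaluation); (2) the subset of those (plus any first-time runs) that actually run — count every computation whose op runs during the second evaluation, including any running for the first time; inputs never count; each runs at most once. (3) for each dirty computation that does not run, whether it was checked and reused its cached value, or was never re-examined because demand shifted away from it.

Dirty set: t3, t5.
Run set: t2, t3, t5 (3 run).
All dirty computations ended up running.
The important point: the flipped condition pulls in fresh nodes; t2 runs for the first time.

Initial pass — values computed on the first demand:
  t3 = if0(a2=2 -> else branch a2) = 2
  t5 = add(5, 2) = 7

Second demand — change propagation:
  t2: newly demanded (no cache) — executes and yields 0.
  t3: re-runs because a2 2->0; a2 2->0; new result 0.
  t5: re-runs because t3 2->0; new result 5.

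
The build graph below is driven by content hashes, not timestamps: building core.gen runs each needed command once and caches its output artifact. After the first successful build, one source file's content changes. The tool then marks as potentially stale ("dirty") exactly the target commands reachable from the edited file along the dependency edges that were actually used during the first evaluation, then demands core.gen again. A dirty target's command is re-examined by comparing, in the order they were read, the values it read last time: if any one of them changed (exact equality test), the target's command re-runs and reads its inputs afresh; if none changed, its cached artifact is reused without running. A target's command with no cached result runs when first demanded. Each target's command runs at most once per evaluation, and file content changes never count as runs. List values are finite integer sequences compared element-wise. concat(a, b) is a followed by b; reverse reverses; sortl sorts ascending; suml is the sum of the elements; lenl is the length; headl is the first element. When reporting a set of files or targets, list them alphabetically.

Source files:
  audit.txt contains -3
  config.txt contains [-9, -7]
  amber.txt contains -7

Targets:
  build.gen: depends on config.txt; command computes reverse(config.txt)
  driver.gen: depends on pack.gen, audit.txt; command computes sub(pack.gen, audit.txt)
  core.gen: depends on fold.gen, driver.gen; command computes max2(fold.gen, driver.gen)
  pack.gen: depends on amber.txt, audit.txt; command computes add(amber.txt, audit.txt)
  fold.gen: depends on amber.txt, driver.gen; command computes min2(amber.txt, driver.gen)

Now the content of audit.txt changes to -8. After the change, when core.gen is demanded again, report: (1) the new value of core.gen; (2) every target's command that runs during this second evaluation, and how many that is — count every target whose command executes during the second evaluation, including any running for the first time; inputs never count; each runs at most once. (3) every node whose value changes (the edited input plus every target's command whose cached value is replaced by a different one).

core.gen now evaluates to -7.
Run set: driver.gen, pack.gen (2 run).
Changed values: audit.txt, pack.gen.
The important point: driver.gen recomputes to an identical value, and the output ends up unchanged.

Initial pass — values computed on the first demand:
  pack.gen = add(-7, -3) = -10
  driver.gen = sub(-10, -3) = -7
  fold.gen = min2(-7, -7) = -7
  core.gen = max2(-7, -7) = -7

Second demand — change propagation:
  pack.gen: re-runs because audit.txt -3->-8; new result -15.
  driver.gen: re-runs because pack.gen -10->-15; audit.txt -3->-8; new result -7 (unchanged).
  fold.gen: re-examined; everything it read last time is the same (amber.txt unchanged, driver.gen unchanged) — cache -7 kept, no run.
  core.gen: re-examined; everything it read last time is the same (fold.gen unchanged, driver.gen unchanged) — cache -7 kept, no run.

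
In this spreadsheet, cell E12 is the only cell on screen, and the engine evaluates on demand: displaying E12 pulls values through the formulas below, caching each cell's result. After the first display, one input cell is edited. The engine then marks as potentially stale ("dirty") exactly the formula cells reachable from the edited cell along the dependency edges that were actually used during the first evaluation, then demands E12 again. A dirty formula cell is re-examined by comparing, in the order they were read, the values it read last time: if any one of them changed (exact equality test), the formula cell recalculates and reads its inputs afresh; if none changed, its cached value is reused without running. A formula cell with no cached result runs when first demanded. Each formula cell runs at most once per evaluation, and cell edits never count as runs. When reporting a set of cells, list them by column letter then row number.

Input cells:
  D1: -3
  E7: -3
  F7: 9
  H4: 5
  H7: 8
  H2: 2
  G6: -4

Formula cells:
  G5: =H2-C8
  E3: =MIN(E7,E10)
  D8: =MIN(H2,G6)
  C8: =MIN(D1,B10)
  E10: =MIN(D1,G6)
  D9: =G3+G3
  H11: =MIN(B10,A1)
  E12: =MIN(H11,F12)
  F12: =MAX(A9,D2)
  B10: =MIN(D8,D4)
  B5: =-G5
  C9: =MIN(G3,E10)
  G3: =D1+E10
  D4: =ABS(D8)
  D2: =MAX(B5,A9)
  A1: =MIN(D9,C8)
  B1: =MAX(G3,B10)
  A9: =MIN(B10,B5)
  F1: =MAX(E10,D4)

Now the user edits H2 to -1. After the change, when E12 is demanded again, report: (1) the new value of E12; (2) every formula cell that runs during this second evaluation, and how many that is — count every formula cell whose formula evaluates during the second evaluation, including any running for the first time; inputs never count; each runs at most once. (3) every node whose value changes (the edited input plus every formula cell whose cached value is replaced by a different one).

E12 now evaluates to -14.
Run set: A9, B5, D2, D8, E12, F12, G5 (7 run).
Changed values: A9, B5, D2, F12, G5, H2.
The important point: at D4 every value read last time is unchanged, so the dirty flag clears without a run.

Initial pass — values computed on the first demand:
  D8 = MIN(2, -4) = -4
  D4 = ABS(-4) = 4
  B10 = MIN(-4, 4) = -4
  C8 = MIN(-3, -4) = -4
  E10 = MIN(-3, -4) = -4
  G3 = -3 + -4 = -7
  D9 = -7 + -7 = -14
  A1 = MIN(-14, -4) = -14
  G5 = 2 - -4 = 6
  B5 = -(6) = -6
  A9 = MIN(-4, -6) = -6
  D2 = MAX(-6, -6) = -6
  F12 = MAX(-6, -6) = -6
  H11 = MIN(-4, -14) = -14
  E12 = MIN(-14, -6) = -14

Second demand — change propagation:
  D8: re-runs because H2 2->-1; new result -4 (unchanged).
  D4: re-examined; everything it read last time is the same (D8 unchanged) — cache 4 kept, no run.
  B10: re-examined; everything it read last time is the same (D8 unchanged, D4 unchanged) — cache -4 kept, no run.
  C8: re-examined; everything it read last time is the same (D1 unchanged, B10 unchanged) — cache -4 kept, no run.
  A1: re-examined; everything it read last time is the same (D9 unchanged, C8 unchanged) — cache -14 kept, no run.
  G5: re-runs because H2 2->-1; new result 3.
  B5: re-runs because G5 6->3; new result -3.
  A9: re-runs because B5 -6->-3; new result -4.
  D2: re-runs because B5 -6->-3; A9 -6->-4; new result -3.
  F12: re-runs because A9 -6->-4; D2 -6->-3; new result -3.
  H11: re-examined; everything it read last time is the same (B10 unchanged, A1 unchanged) — cache -14 kept, no run.
  E12: re-runs because F12 -6->-3; new result -14 (unchanged).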